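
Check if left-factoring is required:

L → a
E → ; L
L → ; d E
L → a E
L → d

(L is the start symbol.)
Left-factoring is needed when two productions for the same non-terminal
share a common prefix on the right-hand side.

Productions for L:
  L → a
  L → ; d E
  L → a E
  L → d

Found common prefix 'a' in productions for L

Answer: Yes, L has productions with common prefix 'a'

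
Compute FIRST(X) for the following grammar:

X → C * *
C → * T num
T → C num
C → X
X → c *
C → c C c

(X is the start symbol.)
{ '*', 'c' }

To compute FIRST(X), examine every production with X on the left-hand side, reading each right-hand side left to right until a non-nullable symbol is reached.

FIRST sets of the other non-terminals involved (by the same procedure, iterated to a fixed point):
  FIRST(C) = { '*', 'c' }

From X → C * *:
  - C is a non-terminal: add FIRST(C) \ {ε} = { '*', 'c' }
    C is not nullable, so stop
From X → c *:
  - c is a terminal: add 'c' and stop

Collecting: FIRST(X) = { '*', 'c' }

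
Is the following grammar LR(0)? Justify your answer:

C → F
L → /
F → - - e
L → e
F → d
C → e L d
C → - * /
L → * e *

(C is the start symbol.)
A grammar is LR(0) if no state in the canonical LR(0) collection has:
  - both a shift item (dot before a terminal) and a complete item (shift-reduce conflict), or
  - two or more complete items (reduce-reduce conflict; the accept item [C' → C .] counts as a complete item here).

Augment with C' → C and build the canonical LR(0) collection (I0 = CLOSURE({[C' → . C]}), then GOTO on every symbol after a dot until no new states appear). It has 17 states:
  I0: { [C → . - * /], [C → . F], [C → . e L d], [C' → . C], [F → . - - e], [F → . d] }  — shift
  I1: { [C → - . * /], [F → - . - e] }  — shift
  I2: { [C' → C .] }  — accept
  I3: { [C → F .] }  — reduce
  I4: { [F → d .] }  — reduce
  I5: { [C → e . L d], [L → . * e *], [L → . /], [L → . e] }  — shift
  I6: { [L → * . e *] }  — shift
  I7: { [L → / .] }  — reduce
  I8: { [C → e L . d] }  — shift
  I9: { [L → e .] }  — reduce
  I10: { [C → e L d .] }  — reduce
  I11: { [L → * e . *] }  — shift
  I12: { [L → * e * .] }  — reduce
  I13: { [C → - * . /] }  — shift
  I14: { [F → - - . e] }  — shift
  I15: { [F → - - e .] }  — reduce
  I16: { [C → - * / .] }  — reduce

Every state is either a pure shift/goto state or contains exactly one complete item and nothing to shift — no conflicts. The grammar is LR(0).

Answer: Yes, the grammar is LR(0)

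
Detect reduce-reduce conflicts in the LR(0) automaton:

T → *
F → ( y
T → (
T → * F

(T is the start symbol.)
A reduce-reduce conflict occurs when an LR(0) state has two complete items [A → α .] and [B → β .] — both call for a reduction, and with no lookahead the parser cannot choose between them.

Augment with T' → T and build the canonical LR(0) collection (I0 = CLOSURE({[T' → . T]}), then GOTO on every symbol after a dot until no new states appear). It has 7 states:
  I0: { [T → . (], [T → . * F], [T → . *], [T' → . T] }  — shift
  I1: { [T → ( .] }  — reduce
  I2: { [F → . ( y], [T → * . F], [T → * .] }  — shift, reduce
  I3: { [T' → T .] }  — accept
  I4: { [F → ( . y] }  — shift
  I5: { [T → * F .] }  — reduce
  I6: { [F → ( y .] }  — reduce

No state contains more than one complete item.

Answer: No reduce-reduce conflicts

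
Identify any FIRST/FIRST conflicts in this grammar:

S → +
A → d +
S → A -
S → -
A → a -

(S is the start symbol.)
A FIRST/FIRST conflict occurs when two productions N → α and N → β for the same non-terminal have FIRST(α) ∩ FIRST(β) ≠ ∅ (with ε ∈ FIRST of a nullable right-hand side, so two nullable alternatives also conflict).

FIRST sets of the non-terminals at (or reachable through a nullable prefix from) the front of some alternative:
  FIRST(A) = { 'a', 'd' }

Productions for S:
  S → +: FIRST = { '+' }
  S → A -: FIRST = { 'a', 'd' }
  S → -: FIRST = { '-' }
Productions for A:
  A → d +: FIRST = { 'd' }
  A → a -: FIRST = { 'a' }

All alternatives of each non-terminal have pairwise disjoint FIRST sets.

Answer: No FIRST/FIRST conflicts.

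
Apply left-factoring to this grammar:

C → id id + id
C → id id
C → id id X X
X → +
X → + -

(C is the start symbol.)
Left-factoring transforms A → αβ₁ | αβ₂ into A → αA' and A' → β₁ | β₂
(α is the longest common prefix among the alternatives). Repeat until
no nonterminal has two alternatives with a common prefix.

Round 1: C has alternatives sharing prefix 'id id'. Introduce C': C → id id C'
  Add: C' → + id
  Add: C' → ε
  Add: C' → X X

Round 2: X has alternatives sharing prefix '+'. Introduce X': X → + X'
  Add: X' → ε
  Add: X' → -

No remaining common prefixes — done.

Resulting grammar:
C → id id C'
C' → + id
C' → ε
C' → X X
X → + X'
X' → ε
X' → -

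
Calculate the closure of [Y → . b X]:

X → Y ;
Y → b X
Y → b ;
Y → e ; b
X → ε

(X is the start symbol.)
To compute CLOSURE, for each item [A → α.Bβ] where B is a non-terminal, add [B → .γ] for all productions B → γ; repeat for the newly added items until nothing changes.

Start with: [Y → . b X]
The dot precedes the terminal b, so nothing is added.

CLOSURE = { [Y → . b X] }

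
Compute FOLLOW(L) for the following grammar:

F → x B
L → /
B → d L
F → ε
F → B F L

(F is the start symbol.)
{ $, '/', 'd', 'x' }

To compute FOLLOW(L), find every occurrence of L on a right-hand side N → α L β: add FIRST(β) \ {ε}, and if β is empty or nullable also add FOLLOW(N). Iterate to a fixed point.

In B → d L: L is at the end, add FOLLOW(B)
In F → B F L: L is at the end, add FOLLOW(F)

The FOLLOW sets referred to above (computed the same way, to a fixed point):
  FOLLOW(B) = { $, '/', 'd', 'x' }
  FOLLOW(F) = { $, '/' }

Taking the union: FOLLOW(L) = { $, '/', 'd', 'x' }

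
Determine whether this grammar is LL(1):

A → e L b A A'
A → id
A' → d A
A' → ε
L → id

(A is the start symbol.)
No. Predict set conflict for A': { 'd' }

A grammar is LL(1) if for each non-terminal N with multiple productions, the predict sets of those productions are pairwise disjoint, where PREDICT(N → α) = (FIRST(α) \ {ε}) ∪ (FOLLOW(N) if α ⇒* ε).

Relevant sets:
  FOLLOW(A') = { $, 'd' }

For A:
  PREDICT(A → e L b A A') = { 'e' }
  PREDICT(A → id) = { 'id' }
For A':
  PREDICT(A' → d A) = { 'd' }
  PREDICT(A' → ε) = { $, 'd' }
L has a single production, so nothing to check there.

Conflict found: Predict set conflict for A': { 'd' }
The grammar is NOT LL(1).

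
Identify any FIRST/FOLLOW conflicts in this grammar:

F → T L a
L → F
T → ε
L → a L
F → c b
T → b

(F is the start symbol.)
A FIRST/FOLLOW conflict occurs when a non-terminal N has a nullable alternative N → β (β ⇒* ε) and another alternative N → α with FIRST(α) ∩ FOLLOW(N) ≠ ∅: on such a lookahead the parser cannot decide between expanding α and letting N vanish via β.

Nullable non-terminals: T.

T: nullable alternative(s) T → ε; FOLLOW(T) = { 'a', 'b', 'c' }
  T → ε: FIRST \ {ε} = { } — this is the only nullable alternative, skip
  T → b: FIRST \ {ε} = { 'b' } — overlaps FOLLOW(T) on { 'b' }: CONFLICT

F, L have no nullable alternative, so no FIRST/FOLLOW check is needed there.

So the grammar has 1 FIRST/FOLLOW conflict (marked CONFLICT above).

Answer: Yes. T → b with FOLLOW(T) on { 'b' }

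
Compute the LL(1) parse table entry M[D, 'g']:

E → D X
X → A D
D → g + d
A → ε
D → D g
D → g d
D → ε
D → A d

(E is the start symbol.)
To find M[D, 'g'], we find productions for D where 'g' is in the predict set (PREDICT(N → α) = (FIRST(α) \ {ε}) ∪ (FOLLOW(N) if α ⇒* ε)).

Relevant sets:
  FIRST(D) = { 'd', 'g', ε }
  FIRST(A) = { ε }
  FOLLOW(D) = { $, 'd', 'g' }

D → g + d: PREDICT = { 'g' }
  'g' is in predict set, so this production goes in M[D, 'g']
D → D g: PREDICT = { 'd', 'g' }
  'g' is in predict set, so this production goes in M[D, 'g']
D → g d: PREDICT = { 'g' }
  'g' is in predict set, so this production goes in M[D, 'g']
D → ε: PREDICT = { $, 'd', 'g' }
  'g' is in predict set, so this production goes in M[D, 'g']
D → A d: PREDICT = { 'd' }

M[D, 'g'] = D → g + d, D → D g, D → g d, D → ε  (a multiply-defined cell — the grammar is not LL(1))

Answer: D → g + d, D → D g, D → g d, D → ε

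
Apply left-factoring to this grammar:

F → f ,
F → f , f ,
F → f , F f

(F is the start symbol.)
Left-factoring transforms A → αβ₁ | αβ₂ into A → αA' and A' → β₁ | β₂
(α is the longest common prefix among the alternatives). Repeat until
no nonterminal has two alternatives with a common prefix.

Round 1: F has alternatives sharing prefix 'f ,'. Introduce F': F → f , F'
  Add: F' → ε
  Add: F' → f ,
  Add: F' → F f

No remaining common prefixes — done.

Resulting grammar:
F → f , F'
F' → ε
F' → f ,
F' → F f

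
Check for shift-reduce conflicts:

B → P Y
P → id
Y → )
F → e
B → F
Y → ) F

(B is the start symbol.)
Yes — I6: [Y → ) .] vs [F → . e]

A shift-reduce conflict occurs when an LR(0) state has both:
  - a complete (reduce) item [A → α .] (dot at the end), and
  - a shift item [B → β . c γ] (dot before a terminal).

Augment with B' → B and build the canonical LR(0) collection (I0 = CLOSURE({[B' → . B]}), then GOTO on every symbol after a dot until no new states appear). It has 9 states:
  I0: { [B → . F], [B → . P Y], [B' → . B], [F → . e], [P → . id] }  — shift
  I1: { [B' → B .] }  — accept
  I2: { [B → F .] }  — reduce
  I3: { [B → P . Y], [Y → . ) F], [Y → . )] }  — shift
  I4: { [F → e .] }  — reduce
  I5: { [P → id .] }  — reduce
  I6: { [F → . e], [Y → ) . F], [Y → ) .] }  — shift, reduce
  I7: { [B → P Y .] }  — reduce
  I8: { [Y → ) F .] }  — reduce

I6 contains reduce item [Y → ) .] and shift item [F → . e] — shift-reduce conflict.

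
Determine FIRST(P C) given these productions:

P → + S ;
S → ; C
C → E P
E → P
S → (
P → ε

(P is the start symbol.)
{ '+', ε }

FIRST sets of the non-terminals involved (from the grammar, by fixed-point iteration):
  FIRST(P) = { '+', ε }
  FIRST(C) = { '+', ε }

To compute FIRST(P C), process the symbols left to right:
Symbol P is a non-terminal. Add FIRST(P) \ {ε} = { '+' }
P is nullable (ε ∈ FIRST(P)), continue to the next symbol.
Symbol C is a non-terminal. Add FIRST(C) \ {ε} = { '+' }
C is nullable (ε ∈ FIRST(C)), continue to the next symbol.
All symbols are nullable, so ε is in the result.
FIRST(P C) = { '+', ε }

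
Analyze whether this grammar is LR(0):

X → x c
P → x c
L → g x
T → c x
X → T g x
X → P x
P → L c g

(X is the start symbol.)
A grammar is LR(0) if no state in the canonical LR(0) collection has:
  - both a shift item (dot before a terminal) and a complete item (shift-reduce conflict), or
  - two or more complete items (reduce-reduce conflict; the accept item [X' → X .] counts as a complete item here).

Augment with X' → X and build the canonical LR(0) collection (I0 = CLOSURE({[X' → . X]}), then GOTO on every symbol after a dot until no new states appear). It has 16 states:
  I0: { [L → . g x], [P → . L c g], [P → . x c], [T → . c x], [X → . P x], [X → . T g x], [X → . x c], [X' → . X] }  — shift
  I1: { [P → L . c g] }  — shift
  I2: { [X → P . x] }  — shift
  I3: { [X → T . g x] }  — shift
  I4: { [X' → X .] }  — accept
  I5: { [T → c . x] }  — shift
  I6: { [L → g . x] }  — shift
  I7: { [P → x . c], [X → x . c] }  — shift
  I8: { [P → x c .], [X → x c .] }  — 2 reduces
  I9: { [L → g x .] }  — reduce
  I10: { [T → c x .] }  — reduce
  I11: { [X → T g . x] }  — shift
  I12: { [X → T g x .] }  — reduce
  I13: { [X → P x .] }  — reduce
  I14: { [P → L c . g] }  — shift
  I15: { [P → L c g .] }  — reduce

Conflict in state I8:
  Reduce-reduce conflict: [P → x c .] and [X → x c .]
So the grammar is NOT LR(0).

Answer: No. Reduce-reduce conflict: [P → x c .] and [X → x c .]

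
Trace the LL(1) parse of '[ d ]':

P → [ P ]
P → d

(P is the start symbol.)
LL(1) parsing maintains a stack (initially the start symbol over $) and the input. At each step: if the stack top is a terminal, match it against the current input token; if it is a non-terminal N, replace it with the RHS of M[N, lookahead] (the unique production whose predict set contains the lookahead).

Stack is shown with the top on the left.

Stack    Input    Action
------------------------
P $      [ d ] $  output P → [ P ]
[ P ] $  [ d ] $  match '['
P ] $    d ] $    output P → d
d ] $    d ] $    match 'd'
] $      ] $      match ']'
$        $        accept

The string is accepted.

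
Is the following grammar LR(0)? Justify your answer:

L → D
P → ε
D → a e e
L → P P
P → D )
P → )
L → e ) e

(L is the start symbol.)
Augment with L' → L and build the canonical LR(0) collection (I0 = CLOSURE({[L' → . L]}), then GOTO on every symbol after a dot until no new states appear). It has 14 states:
  I0: { [D → . a e e], [L → . D], [L → . P P], [L → . e ) e], [L' → . L], [P → . )], [P → . D )], [P → .] }  — shift, reduce
  I1: { [P → ) .] }  — reduce
  I2: { [L → D .], [P → D . )] }  — shift, reduce
  I3: { [L' → L .] }  — accept
  I4: { [D → . a e e], [L → P . P], [P → . )], [P → . D )], [P → .] }  — shift, reduce
  I5: { [D → a . e e] }  — shift
  I6: { [L → e . ) e] }  — shift
  I7: { [L → e ) . e] }  — shift
  I8: { [L → e ) e .] }  — reduce
  I9: { [D → a e . e] }  — shift
  I10: { [D → a e e .] }  — reduce
  I11: { [P → D . )] }  — shift
  I12: { [L → P P .] }  — reduce
  I13: { [P → D ) .] }  — reduce

Conflict in state I0:
  Shift-reduce conflict between [P → .] and [D → . a e e]
So the grammar is NOT LR(0).

Answer: No. Shift-reduce conflict between [P → .] and [D → . a e e]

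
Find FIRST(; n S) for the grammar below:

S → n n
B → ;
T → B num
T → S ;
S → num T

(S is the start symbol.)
To compute FIRST(; n S), process the symbols left to right:
Symbol ; is a terminal. Add ';' and stop.
FIRST(; n S) = { ';' }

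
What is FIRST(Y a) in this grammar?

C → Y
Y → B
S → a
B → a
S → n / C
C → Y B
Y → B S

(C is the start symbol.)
{ 'a' }

FIRST sets of the non-terminals involved (from the grammar, by fixed-point iteration):
  FIRST(Y) = { 'a' }

To compute FIRST(Y a), process the symbols left to right:
Symbol Y is a non-terminal. Add FIRST(Y) \ {ε} = { 'a' }
Y is not nullable (ε ∉ FIRST(Y)), so stop here.
FIRST(Y a) = { 'a' }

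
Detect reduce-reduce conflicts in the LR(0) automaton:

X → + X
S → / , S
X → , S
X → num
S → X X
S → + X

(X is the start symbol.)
Augment with X' → X and build the canonical LR(0) collection (I0 = CLOSURE({[X' → . X]}), then GOTO on every symbol after a dot until no new states appear). It has 14 states:
  I0: { [X → . + X], [X → . , S], [X → . num], [X' → . X] }  — shift
  I1: { [X → + . X], [X → . + X], [X → . , S], [X → . num] }  — shift
  I2: { [S → . + X], [S → . / , S], [S → . X X], [X → , . S], [X → . + X], [X → . , S], [X → . num] }  — shift
  I3: { [X' → X .] }  — accept
  I4: { [X → num .] }  — reduce
  I5: { [S → + . X], [X → + . X], [X → . + X], [X → . , S], [X → . num] }  — shift
  I6: { [S → / . , S] }  — shift
  I7: { [X → , S .] }  — reduce
  I8: { [S → X . X], [X → . + X], [X → . , S], [X → . num] }  — shift
  I9: { [S → X X .] }  — reduce
  I10: { [S → . + X], [S → . / , S], [S → . X X], [S → / , . S], [X → . + X], [X → . , S], [X → . num] }  — shift
  I11: { [S → / , S .] }  — reduce
  I12: { [S → + X .], [X → + X .] }  — 2 reduces
  I13: { [X → + X .] }  — reduce

I12 contains complete items [S → + X .], [X → + X .] — reduce-reduce conflict.

Answer: Yes — I12: [S → + X .] vs [X → + X .]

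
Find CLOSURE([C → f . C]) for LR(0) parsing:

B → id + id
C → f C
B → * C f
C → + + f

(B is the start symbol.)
{ [C → . + + f], [C → . f C], [C → f . C] }

Start with: [C → f . C]
  [C → f . C] has the dot before C: add [C → . f C], [C → . + + f]
No further items can be added.

CLOSURE = { [C → . + + f], [C → . f C], [C → f . C] }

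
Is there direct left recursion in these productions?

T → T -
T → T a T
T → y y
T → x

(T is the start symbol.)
Yes, T is left-recursive

Direct left recursion occurs when N → N α for some non-terminal N (the right-hand side begins with the left-hand side itself).

T → T -: LEFT RECURSIVE (starts with T)
T → T a T: LEFT RECURSIVE (starts with T)
T → y y: starts with y
T → x: starts with x

The grammar has direct left recursion on: T.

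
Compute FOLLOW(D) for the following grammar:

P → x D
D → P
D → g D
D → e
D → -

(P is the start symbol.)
In P → x D: D is at the end, add FOLLOW(P)
In D → g D: D is at the end; this adds FOLLOW(D) to itself — nothing new

The FOLLOW sets referred to above (computed the same way, to a fixed point):
  FOLLOW(P) = { $ }

Taking the union: FOLLOW(D) = { $ }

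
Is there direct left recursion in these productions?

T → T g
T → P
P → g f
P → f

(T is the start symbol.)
Yes, T is left-recursive

Direct left recursion occurs when N → N α for some non-terminal N (the right-hand side begins with the left-hand side itself).

T → T g: LEFT RECURSIVE (starts with T)
T → P: starts with P
P → g f: starts with g
P → f: starts with f

The grammar has direct left recursion on: T.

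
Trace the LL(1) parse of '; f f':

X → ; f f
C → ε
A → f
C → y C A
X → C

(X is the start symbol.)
LL(1) parsing maintains a stack (initially the start symbol over $) and the input. At each step: if the stack top is a terminal, match it against the current input token; if it is a non-terminal N, replace it with the RHS of M[N, lookahead] (the unique production whose predict set contains the lookahead).

Stack is shown with the top on the left.

Stack    Input    Action
------------------------
X $      ; f f $  output X → ; f f
; f f $  ; f f $  match ';'
f f $    f f $    match 'f'
f $      f $      match 'f'
$        $        accept

The string is accepted.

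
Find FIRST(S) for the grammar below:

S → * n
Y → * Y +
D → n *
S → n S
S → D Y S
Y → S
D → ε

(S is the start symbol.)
{ '*', 'n' }

FIRST sets of the other non-terminals involved (by the same procedure, iterated to a fixed point):
  FIRST(D) = { 'n', ε }
  FIRST(Y) = { '*', 'n' }

From S → * n:
  - '*' is a terminal: add '*' and stop
From S → n S:
  - n is a terminal: add 'n' and stop
From S → D Y S:
  - D is a non-terminal: add FIRST(D) \ {ε} = { 'n' }
    D is nullable, so continue to the next symbol
  - Y is a non-terminal: add FIRST(Y) \ {ε} = { '*', 'n' }
    Y is not nullable, so stop

Collecting: FIRST(S) = { '*', 'n' }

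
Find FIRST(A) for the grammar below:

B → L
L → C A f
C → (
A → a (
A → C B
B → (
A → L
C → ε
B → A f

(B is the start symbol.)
{ '(', 'a' }

FIRST sets of the other non-terminals involved (by the same procedure, iterated to a fixed point):
  FIRST(C) = { '(', ε }
  FIRST(B) = { '(', 'a' }
  FIRST(L) = { '(', 'a' }

From A → a (:
  - a is a terminal: add 'a' and stop
From A → C B:
  - C is a non-terminal: add FIRST(C) \ {ε} = { '(' }
    C is nullable, so continue to the next symbol
  - B is a non-terminal: add FIRST(B) \ {ε} = { '(', 'a' }
    B is not nullable, so stop
From A → L:
  - L is a non-terminal: add FIRST(L) \ {ε} = { '(', 'a' }
    L is not nullable, so stop

Collecting: FIRST(A) = { '(', 'a' }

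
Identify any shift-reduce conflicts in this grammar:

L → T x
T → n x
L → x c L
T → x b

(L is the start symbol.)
Augment with L' → L and build the canonical LR(0) collection (I0 = CLOSURE({[L' → . L]}), then GOTO on every symbol after a dot until no new states appear). It has 10 states:
  I0: { [L → . T x], [L → . x c L], [L' → . L], [T → . n x], [T → . x b] }  — shift
  I1: { [L' → L .] }  — accept
  I2: { [L → T . x] }  — shift
  I3: { [T → n . x] }  — shift
  I4: { [L → x . c L], [T → x . b] }  — shift
  I5: { [T → x b .] }  — reduce
  I6: { [L → . T x], [L → . x c L], [L → x c . L], [T → . n x], [T → . x b] }  — shift
  I7: { [L → x c L .] }  — reduce
  I8: { [T → n x .] }  — reduce
  I9: { [L → T x .] }  — reduce

No state contains both a complete item and a shift item.

Answer: No shift-reduce conflicts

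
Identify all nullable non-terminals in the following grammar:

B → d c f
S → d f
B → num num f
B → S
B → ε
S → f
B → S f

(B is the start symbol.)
ε-productions: B → ε
So B is immediately nullable.
No further non-terminal can be added: every production for the remaining non-terminals contains a terminal or a non-nullable non-terminal.
Nullable = { 'B' }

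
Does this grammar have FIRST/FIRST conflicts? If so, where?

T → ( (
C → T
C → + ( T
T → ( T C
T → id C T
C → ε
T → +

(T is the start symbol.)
Yes. T → '(' '(' / T → '(' T C on { '(' }; C → T / C → '+' '(' T on { '+' }

FIRST sets of the non-terminals at (or reachable through a nullable prefix from) the front of some alternative:
  FIRST(T) = { '(', '+', 'id' }

Productions for T:
  T → ( (: FIRST = { '(' }
  T → ( T C: FIRST = { '(' }
  T → id C T: FIRST = { 'id' }
  T → +: FIRST = { '+' }
Productions for C:
  C → T: FIRST = { '(', '+', 'id' }
  C → + ( T: FIRST = { '+' }
  C → ε: FIRST = { ε }

Conflict for T: T → ( ( and T → ( T C
  Overlap: { '(' }
Conflict for C: C → T and C → + ( T
  Overlap: { '+' }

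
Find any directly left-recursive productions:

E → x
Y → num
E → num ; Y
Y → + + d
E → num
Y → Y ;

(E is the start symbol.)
E → x: starts with x
Y → num: starts with num
E → num ; Y: starts with num
Y → + + d: starts with '+'
E → num: starts with num
Y → Y ;: LEFT RECURSIVE (starts with Y)

The grammar has direct left recursion on: Y.

Answer: Yes, Y is left-recursive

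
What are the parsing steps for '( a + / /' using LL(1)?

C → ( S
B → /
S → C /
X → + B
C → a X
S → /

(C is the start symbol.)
Stack is shown with the top on the left.

Stack    Input        Action
----------------------------
C $      ( a + / / $  output C → ( S
( S $    ( a + / / $  match '('
S $      a + / / $    output S → C /
C / $    a + / / $    output C → a X
a X / $  a + / / $    match 'a'
X / $    + / / $      output X → + B
+ B / $  + / / $      match '+'
B / $    / / $        output B → /
/ / $    / / $        match '/'
/ $      / $          match '/'
$        $            accept

The string is accepted.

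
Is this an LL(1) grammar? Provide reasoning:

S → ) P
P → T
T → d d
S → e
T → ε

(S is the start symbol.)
Yes, the grammar is LL(1).

A grammar is LL(1) if for each non-terminal N with multiple productions, the predict sets of those productions are pairwise disjoint, where PREDICT(N → α) = (FIRST(α) \ {ε}) ∪ (FOLLOW(N) if α ⇒* ε).

Relevant sets:
  FOLLOW(T) = { $ }

For S:
  PREDICT(S → ')' P) = { ')' }
  PREDICT(S → e) = { 'e' }
For T:
  PREDICT(T → d d) = { 'd' }
  PREDICT(T → ε) = { $ }
P has a single production, so nothing to check there.

All predict sets are disjoint. The grammar IS LL(1).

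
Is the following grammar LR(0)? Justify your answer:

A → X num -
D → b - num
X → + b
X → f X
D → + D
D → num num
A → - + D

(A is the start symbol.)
Augment with A' → A and build the canonical LR(0) collection (I0 = CLOSURE({[A' → . A]}), then GOTO on every symbol after a dot until no new states appear). It has 19 states:
  I0: { [A → . - + D], [A → . X num -], [A' → . A], [X → . + b], [X → . f X] }  — shift
  I1: { [X → + . b] }  — shift
  I2: { [A → - . + D] }  — shift
  I3: { [A' → A .] }  — accept
  I4: { [A → X . num -] }  — shift
  I5: { [X → . + b], [X → . f X], [X → f . X] }  — shift
  I6: { [X → f X .] }  — reduce
  I7: { [A → X num . -] }  — shift
  I8: { [A → X num - .] }  — reduce
  I9: { [A → - + . D], [D → . + D], [D → . b - num], [D → . num num] }  — shift
  I10: { [D → + . D], [D → . + D], [D → . b - num], [D → . num num] }  — shift
  I11: { [A → - + D .] }  — reduce
  I12: { [D → b . - num] }  — shift
  I13: { [D → num . num] }  — shift
  I14: { [D → num num .] }  — reduce
  I15: { [D → b - . num] }  — shift
  I16: { [D → b - num .] }  — reduce
  I17: { [D → + D .] }  — reduce
  I18: { [X → + b .] }  — reduce

Every state is either a pure shift/goto state or contains exactly one complete item and nothing to shift — no conflicts. The grammar is LR(0).

Answer: Yes, the grammar is LR(0)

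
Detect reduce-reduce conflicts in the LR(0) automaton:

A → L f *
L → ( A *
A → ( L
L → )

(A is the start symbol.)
A reduce-reduce conflict occurs when an LR(0) state has two complete items [A → α .] and [B → β .] — both call for a reduction, and with no lookahead the parser cannot choose between them.

Augment with A' → A and build the canonical LR(0) collection (I0 = CLOSURE({[A' → . A]}), then GOTO on every symbol after a dot until no new states appear). It has 10 states:
  I0: { [A → . ( L], [A → . L f *], [A' → . A], [L → . ( A *], [L → . )] }  — shift
  I1: { [A → ( . L], [A → . ( L], [A → . L f *], [L → ( . A *], [L → . ( A *], [L → . )] }  — shift
  I2: { [L → ) .] }  — reduce
  I3: { [A' → A .] }  — accept
  I4: { [A → L . f *] }  — shift
  I5: { [A → L f . *] }  — shift
  I6: { [A → L f * .] }  — reduce
  I7: { [L → ( A . *] }  — shift
  I8: { [A → ( L .], [A → L . f *] }  — shift, reduce
  I9: { [L → ( A * .] }  — reduce

No state contains more than one complete item.

Answer: No reduce-reduce conflicts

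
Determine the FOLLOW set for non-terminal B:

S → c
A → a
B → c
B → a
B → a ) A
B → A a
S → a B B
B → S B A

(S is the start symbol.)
{ $, 'a', 'c' }

To compute FOLLOW(B), find every occurrence of B on a right-hand side N → α B β: add FIRST(β) \ {ε}, and if β is empty or nullable also add FOLLOW(N). Iterate to a fixed point.

In S → a B B: B is followed by B, add FIRST(B) \ {ε} = { 'a', 'c' }
In S → a B B: B is at the end, add FOLLOW(S)
In B → S B A: B is followed by A, add FIRST(A) \ {ε} = { 'a' }

The FOLLOW sets referred to above (computed the same way, to a fixed point):
  FOLLOW(S) = { $, 'a', 'c' }

Taking the union: FOLLOW(B) = { $, 'a', 'c' }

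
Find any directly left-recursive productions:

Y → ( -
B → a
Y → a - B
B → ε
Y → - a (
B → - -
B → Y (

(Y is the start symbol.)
Direct left recursion occurs when N → N α for some non-terminal N (the right-hand side begins with the left-hand side itself).

Y → ( -: starts with '('
B → a: starts with a
Y → a - B: starts with a
B → ε: starts with ε
Y → - a (: starts with '-'
B → - -: starts with '-'
B → Y (: starts with Y

No direct left recursion found.

Answer: No direct left recursion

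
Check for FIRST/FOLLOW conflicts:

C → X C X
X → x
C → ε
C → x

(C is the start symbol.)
Yes. C → X C X with FOLLOW(C) on { 'x' }; C → x with FOLLOW(C) on { 'x' }

A FIRST/FOLLOW conflict occurs when a non-terminal N has a nullable alternative N → β (β ⇒* ε) and another alternative N → α with FIRST(α) ∩ FOLLOW(N) ≠ ∅: on such a lookahead the parser cannot decide between expanding α and letting N vanish via β.

Nullable non-terminals: C.
FIRST sets used below: FIRST(X) = { 'x' }

C: nullable alternative(s) C → ε; FOLLOW(C) = { $, 'x' }
  C → X C X: FIRST \ {ε} = { 'x' } — overlaps FOLLOW(C) on { 'x' }: CONFLICT
  C → ε: FIRST \ {ε} = { } — this is the only nullable alternative, skip
  C → x: FIRST \ {ε} = { 'x' } — overlaps FOLLOW(C) on { 'x' }: CONFLICT

X has no nullable alternative, so no FIRST/FOLLOW check is needed there.

So the grammar has 2 FIRST/FOLLOW conflicts (marked CONFLICT above).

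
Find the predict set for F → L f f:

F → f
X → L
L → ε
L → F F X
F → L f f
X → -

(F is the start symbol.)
{ 'f' }

PREDICT(F → L f f) = (FIRST(RHS) \ {ε}) ∪ (FOLLOW(F) if ε ∈ FIRST(RHS), i.e. RHS ⇒* ε)
FIRST(L) = { 'f', ε }
FIRST(L f f) = { 'f' }
ε ∉ FIRST(L f f), so FOLLOW(F) is not added.
PREDICT(F → L f f) = { 'f' }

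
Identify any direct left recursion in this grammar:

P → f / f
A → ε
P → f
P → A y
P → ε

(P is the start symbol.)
P → f / f: starts with f
A → ε: starts with ε
P → f: starts with f
P → A y: starts with A
P → ε: starts with ε

No direct left recursion found.

Answer: No direct left recursion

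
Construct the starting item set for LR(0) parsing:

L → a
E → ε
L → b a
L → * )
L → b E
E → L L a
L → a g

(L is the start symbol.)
{ [L → . * )], [L → . a g], [L → . a], [L → . b E], [L → . b a], [L' → . L] }

First, augment the grammar with L' → L
I₀ = CLOSURE({ [L' → . L] }):
  [L' → . L] has the dot before L: add [L → . a], [L → . b a], [L → . * )], [L → . b E], [L → . a g]
No further items can be added.

I₀ = { [L → . * )], [L → . a g], [L → . a], [L → . b E], [L → . b a], [L' → . L] }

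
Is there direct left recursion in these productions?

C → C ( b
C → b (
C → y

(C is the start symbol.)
Yes, C is left-recursive

Direct left recursion occurs when N → N α for some non-terminal N (the right-hand side begins with the left-hand side itself).

C → C ( b: LEFT RECURSIVE (starts with C)
C → b (: starts with b
C → y: starts with y

The grammar has direct left recursion on: C.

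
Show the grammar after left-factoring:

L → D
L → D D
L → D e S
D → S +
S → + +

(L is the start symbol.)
Left-factoring transforms A → αβ₁ | αβ₂ into A → αA' and A' → β₁ | β₂
(α is the longest common prefix among the alternatives). Repeat until
no nonterminal has two alternatives with a common prefix.

Round 1: L has alternatives sharing prefix 'D'. Introduce L': L → D L'
  Add: L' → ε
  Add: L' → D
  Add: L' → e S

No remaining common prefixes — done.

Resulting grammar:
L → D L'
L' → ε
L' → D
L' → e S
D → S +
S → + +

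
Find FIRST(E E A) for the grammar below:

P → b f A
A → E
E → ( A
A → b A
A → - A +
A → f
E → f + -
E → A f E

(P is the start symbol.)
{ '(', '-', 'b', 'f' }

FIRST sets of the non-terminals involved (from the grammar, by fixed-point iteration):
  FIRST(E) = { '(', '-', 'b', 'f' }

To compute FIRST(E E A), process the symbols left to right:
Symbol E is a non-terminal. Add FIRST(E) \ {ε} = { '(', '-', 'b', 'f' }
E is not nullable (ε ∉ FIRST(E)), so stop here.
FIRST(E E A) = { '(', '-', 'b', 'f' }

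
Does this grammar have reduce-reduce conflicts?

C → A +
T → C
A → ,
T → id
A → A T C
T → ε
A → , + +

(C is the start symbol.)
No reduce-reduce conflicts

Augment with C' → C and build the canonical LR(0) collection (I0 = CLOSURE({[C' → . C]}), then GOTO on every symbol after a dot until no new states appear). It has 11 states:
  I0: { [A → . , + +], [A → . ,], [A → . A T C], [C → . A +], [C' → . C] }  — shift
  I1: { [A → , . + +], [A → , .] }  — shift, reduce
  I2: { [A → . , + +], [A → . ,], [A → . A T C], [A → A . T C], [C → . A +], [C → A . +], [T → . C], [T → . id], [T → .] }  — shift, reduce
  I3: { [C' → C .] }  — accept
  I4: { [C → A + .] }  — reduce
  I5: { [T → C .] }  — reduce
  I6: { [A → . , + +], [A → . ,], [A → . A T C], [A → A T . C], [C → . A +] }  — shift
  I7: { [T → id .] }  — reduce
  I8: { [A → A T C .] }  — reduce
  I9: { [A → , + . +] }  — shift
  I10: { [A → , + + .] }  — reduce

No state contains more than one complete item.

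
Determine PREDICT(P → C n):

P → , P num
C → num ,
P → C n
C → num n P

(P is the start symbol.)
PREDICT(P → C n) = (FIRST(RHS) \ {ε}) ∪ (FOLLOW(P) if ε ∈ FIRST(RHS), i.e. RHS ⇒* ε)
FIRST(C) = { 'num' }
FIRST(C n) = { 'num' }
ε ∉ FIRST(C n), so FOLLOW(P) is not added.
PREDICT(P → C n) = { 'num' }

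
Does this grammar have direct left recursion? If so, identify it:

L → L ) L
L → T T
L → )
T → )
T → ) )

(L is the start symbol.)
L → L ) L: LEFT RECURSIVE (starts with L)
L → T T: starts with T
L → ): starts with ')'
T → ): starts with ')'
T → ) ): starts with ')'

The grammar has direct left recursion on: L.

Answer: Yes, L is left-recursive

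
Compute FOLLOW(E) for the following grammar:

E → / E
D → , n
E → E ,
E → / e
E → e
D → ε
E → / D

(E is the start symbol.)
To compute FOLLOW(E), find every occurrence of E on a right-hand side N → α E β: add FIRST(β) \ {ε}, and if β is empty or nullable also add FOLLOW(N). Iterate to a fixed point.

E is the start symbol, so $ ∈ FOLLOW(E).
In E → / E: E is at the end; this adds FOLLOW(E) to itself — nothing new
In E → E ,: E is followed by ',', add FIRST(',') \ {ε} = { ',' }

Taking the union: FOLLOW(E) = { $, ',' }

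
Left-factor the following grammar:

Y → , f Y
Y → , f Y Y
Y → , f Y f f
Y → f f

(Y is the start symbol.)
Left-factoring transforms A → αβ₁ | αβ₂ into A → αA' and A' → β₁ | β₂
(α is the longest common prefix among the alternatives). Repeat until
no nonterminal has two alternatives with a common prefix.

Round 1: Y has alternatives sharing prefix ', f Y'. Introduce Y': Y → , f Y Y'
  Add: Y' → ε
  Add: Y' → Y
  Add: Y' → f f

No remaining common prefixes — done.

Resulting grammar:
Y → , f Y Y'
Y' → ε
Y' → Y
Y' → f f
Y → f f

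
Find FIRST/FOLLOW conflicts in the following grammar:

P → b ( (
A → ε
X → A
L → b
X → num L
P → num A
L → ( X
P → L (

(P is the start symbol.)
Nullable non-terminals: A, X.
FIRST sets used below: FIRST(A) = { ε }
A has a nullable alternative but only one production, so nothing to check.

X: nullable alternative(s) X → A; FOLLOW(X) = { '(' }
  X → A: FIRST \ {ε} = { } — this is the only nullable alternative, skip
  X → num L: FIRST \ {ε} = { 'num' } — disjoint from FOLLOW(X)

L, P have no nullable alternative, so no FIRST/FOLLOW check is needed there.

No FIRST/FOLLOW conflicts found.

Answer: No FIRST/FOLLOW conflicts.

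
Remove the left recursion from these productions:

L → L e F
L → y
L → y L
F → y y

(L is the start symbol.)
L is directly left-recursive. The standard transformation for
  A → A α₁ | ... | A α_m | β₁ | ... | β_n
is
  A  → β₁ A' | ... | β_n A'
  A' → α₁ A' | ... | α_m A' | ε

L → y becomes L → y L'
L → y L becomes L → y L L'
L → L e F becomes L' → e F L'
Add L' → ε

Productions for other non-terminals are unchanged:
  F → y y

Resulting grammar:
L → y L'
L → y L L'
L' → e F L'
L' → ε
F → y y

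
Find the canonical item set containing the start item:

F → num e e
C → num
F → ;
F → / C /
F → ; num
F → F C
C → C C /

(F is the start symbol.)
{ [F → . / C /], [F → . ; num], [F → . ;], [F → . F C], [F → . num e e], [F' → . F] }

First, augment the grammar with F' → F
I₀ = CLOSURE({ [F' → . F] }):
  [F' → . F] has the dot before F: add [F → . num e e], [F → . ;], [F → . / C /], [F → . ; num], [F → . F C]
No further items can be added.

I₀ = { [F → . / C /], [F → . ; num], [F → . ;], [F → . F C], [F → . num e e], [F' → . F] }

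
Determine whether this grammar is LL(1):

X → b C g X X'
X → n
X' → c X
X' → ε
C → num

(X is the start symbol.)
A grammar is LL(1) if for each non-terminal N with multiple productions, the predict sets of those productions are pairwise disjoint, where PREDICT(N → α) = (FIRST(α) \ {ε}) ∪ (FOLLOW(N) if α ⇒* ε).

Relevant sets:
  FOLLOW(X') = { $, 'c' }

For X:
  PREDICT(X → b C g X X') = { 'b' }
  PREDICT(X → n) = { 'n' }
For X':
  PREDICT(X' → c X) = { 'c' }
  PREDICT(X' → ε) = { $, 'c' }
C has a single production, so nothing to check there.

Conflict found: Predict set conflict for X': { 'c' }
The grammar is NOT LL(1).

Answer: No. Predict set conflict for X': { 'c' }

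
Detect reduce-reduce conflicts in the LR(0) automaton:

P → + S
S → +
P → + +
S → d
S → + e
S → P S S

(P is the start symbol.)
Yes — I3: [P → + + .] vs [S → + .]

Augment with P' → P and build the canonical LR(0) collection (I0 = CLOSURE({[P' → . P]}), then GOTO on every symbol after a dot until no new states appear). It has 11 states:
  I0: { [P → . + +], [P → . + S], [P' → . P] }  — shift
  I1: { [P → + . +], [P → + . S], [P → . + +], [P → . + S], [S → . + e], [S → . +], [S → . P S S], [S → . d] }  — shift
  I2: { [P' → P .] }  — accept
  I3: { [P → + + .], [P → + . +], [P → + . S], [P → . + +], [P → . + S], [S → + . e], [S → + .], [S → . + e], [S → . +], [S → . P S S], [S → . d] }  — shift, 2 reduces
  I4: { [P → . + +], [P → . + S], [S → . + e], [S → . +], [S → . P S S], [S → . d], [S → P . S S] }  — shift
  I5: { [P → + S .] }  — reduce
  I6: { [S → d .] }  — reduce
  I7: { [P → + . +], [P → + . S], [P → . + +], [P → . + S], [S → + . e], [S → + .], [S → . + e], [S → . +], [S → . P S S], [S → . d] }  — shift, reduce
  I8: { [P → . + +], [P → . + S], [S → . + e], [S → . +], [S → . P S S], [S → . d], [S → P S . S] }  — shift
  I9: { [S → P S S .] }  — reduce
  I10: { [S → + e .] }  — reduce

I3 contains complete items [P → + + .], [S → + .] — reduce-reduce conflict.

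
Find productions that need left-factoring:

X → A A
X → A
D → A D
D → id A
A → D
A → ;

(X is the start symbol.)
Yes, X has productions with common prefix 'A'

Left-factoring is needed when two productions for the same non-terminal
share a common prefix on the right-hand side.

Productions for X:
  X → A A
  X → A
Productions for D:
  D → A D
  D → id A
Productions for A:
  A → D
  A → ;

Found common prefix 'A' in productions for X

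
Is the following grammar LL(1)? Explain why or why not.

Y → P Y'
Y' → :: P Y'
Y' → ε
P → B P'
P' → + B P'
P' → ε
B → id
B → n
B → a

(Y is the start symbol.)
A grammar is LL(1) if for each non-terminal N with multiple productions, the predict sets of those productions are pairwise disjoint, where PREDICT(N → α) = (FIRST(α) \ {ε}) ∪ (FOLLOW(N) if α ⇒* ε).

Relevant sets:
  FOLLOW(Y') = { $ }
  FOLLOW(P') = { $, '::' }

For Y':
  PREDICT(Y' → :: P Y') = { '::' }
  PREDICT(Y' → ε) = { $ }
For P':
  PREDICT(P' → '+' B P') = { '+' }
  PREDICT(P' → ε) = { $, '::' }
For B:
  PREDICT(B → id) = { 'id' }
  PREDICT(B → n) = { 'n' }
  PREDICT(B → a) = { 'a' }
Y, P have a single production, so nothing to check there.

All predict sets are disjoint. The grammar IS LL(1).

Answer: Yes, the grammar is LL(1).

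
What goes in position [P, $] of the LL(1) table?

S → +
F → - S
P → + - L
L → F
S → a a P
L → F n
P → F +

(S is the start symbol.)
Empty (error entry)

To find M[P, $], we find productions for P where $ is in the predict set (PREDICT(N → α) = (FIRST(α) \ {ε}) ∪ (FOLLOW(N) if α ⇒* ε)).

Relevant sets:
  FIRST(F) = { '-' }

P → + - L: PREDICT = { '+' }
P → F +: PREDICT = { '-' }

M[P, $] is empty (no production applies)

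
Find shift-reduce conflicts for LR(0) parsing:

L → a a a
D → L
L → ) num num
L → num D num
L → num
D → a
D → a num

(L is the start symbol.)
Augment with L' → L and build the canonical LR(0) collection (I0 = CLOSURE({[L' → . L]}), then GOTO on every symbol after a dot until no new states appear). It has 14 states:
  I0: { [L → . ) num num], [L → . a a a], [L → . num D num], [L → . num], [L' → . L] }  — shift
  I1: { [L → ) . num num] }  — shift
  I2: { [L' → L .] }  — accept
  I3: { [L → a . a a] }  — shift
  I4: { [D → . L], [D → . a num], [D → . a], [L → . ) num num], [L → . a a a], [L → . num D num], [L → . num], [L → num . D num], [L → num .] }  — shift, reduce
  I5: { [L → num D . num] }  — shift
  I6: { [D → L .] }  — reduce
  I7: { [D → a . num], [D → a .], [L → a . a a] }  — shift, reduce
  I8: { [L → a a . a] }  — shift
  I9: { [D → a num .] }  — reduce
  I10: { [L → a a a .] }  — reduce
  I11: { [L → num D num .] }  — reduce
  I12: { [L → ) num . num] }  — shift
  I13: { [L → ) num num .] }  — reduce

I4 contains reduce item [L → num .] and shift items [D → . a], [D → . a num], [L → . ) num num], [L → . a a a], [L → . num], [L → . num D num] — shift-reduce conflict.
I7 contains reduce item [D → a .] and shift items [D → a . num], [L → a . a a] — shift-reduce conflict.

Answer: Yes — I4: [L → num .] vs [D → . a]; I7: [D → a .] vs [D → a . num]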